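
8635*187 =1614745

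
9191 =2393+6798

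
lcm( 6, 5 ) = 30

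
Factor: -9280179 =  - 3^2*839^1*1229^1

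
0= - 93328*0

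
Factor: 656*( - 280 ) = - 2^7*5^1 * 7^1 * 41^1 = - 183680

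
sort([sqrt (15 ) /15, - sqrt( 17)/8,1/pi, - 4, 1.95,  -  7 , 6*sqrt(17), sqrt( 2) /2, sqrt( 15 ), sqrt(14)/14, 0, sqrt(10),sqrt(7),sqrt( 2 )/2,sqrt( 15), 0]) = [ - 7, - 4 ,-sqrt(  17) /8, 0, 0,sqrt( 15 ) /15,sqrt(14)/14 , 1/pi,  sqrt( 2 )/2,sqrt( 2 ) /2, 1.95, sqrt( 7),  sqrt(10), sqrt (15)  ,  sqrt( 15), 6*sqrt(17)]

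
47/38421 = 47/38421 = 0.00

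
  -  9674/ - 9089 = 1 + 585/9089 = 1.06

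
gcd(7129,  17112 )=1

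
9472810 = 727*13030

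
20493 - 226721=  - 206228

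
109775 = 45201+64574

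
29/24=29/24 = 1.21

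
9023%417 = 266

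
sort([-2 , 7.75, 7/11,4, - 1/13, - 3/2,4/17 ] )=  [ - 2 , - 3/2, - 1/13 , 4/17, 7/11, 4 , 7.75 ] 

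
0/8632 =0 =0.00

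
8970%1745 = 245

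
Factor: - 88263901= -11^1*8023991^1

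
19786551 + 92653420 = 112439971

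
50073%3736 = 1505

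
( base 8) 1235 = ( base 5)10134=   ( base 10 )669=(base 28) np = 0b1010011101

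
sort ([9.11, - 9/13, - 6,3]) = [ - 6, - 9/13,3,  9.11 ] 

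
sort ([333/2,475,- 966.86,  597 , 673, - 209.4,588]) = [ - 966.86, - 209.4 , 333/2, 475 , 588,597, 673]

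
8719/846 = 10 + 259/846 = 10.31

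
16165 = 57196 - 41031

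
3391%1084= 139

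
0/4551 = 0 = 0.00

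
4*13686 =54744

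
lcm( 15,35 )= 105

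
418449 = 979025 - 560576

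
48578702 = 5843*8314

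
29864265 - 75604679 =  - 45740414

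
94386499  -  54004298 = 40382201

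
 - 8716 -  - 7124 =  - 1592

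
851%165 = 26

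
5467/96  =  5467/96 = 56.95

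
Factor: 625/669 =3^( - 1 )*5^4*223^( - 1 )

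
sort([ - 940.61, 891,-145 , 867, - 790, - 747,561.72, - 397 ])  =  [  -  940.61, - 790 , - 747, - 397, - 145, 561.72, 867, 891]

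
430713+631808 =1062521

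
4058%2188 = 1870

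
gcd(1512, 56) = 56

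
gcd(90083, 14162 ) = 1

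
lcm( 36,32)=288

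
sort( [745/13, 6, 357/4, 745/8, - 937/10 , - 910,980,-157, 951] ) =[-910 , - 157, - 937/10,6,745/13, 357/4,745/8, 951 , 980]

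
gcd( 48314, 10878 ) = 98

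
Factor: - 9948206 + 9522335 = -3^3*15773^1 = - 425871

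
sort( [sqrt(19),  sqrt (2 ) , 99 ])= [ sqrt(2), sqrt(19)  ,  99 ] 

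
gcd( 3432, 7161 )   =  33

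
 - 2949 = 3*( - 983) 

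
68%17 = 0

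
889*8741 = 7770749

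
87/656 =87/656 = 0.13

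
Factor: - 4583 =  - 4583^1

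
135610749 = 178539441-42928692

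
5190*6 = 31140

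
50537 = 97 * 521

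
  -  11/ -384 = 11/384 = 0.03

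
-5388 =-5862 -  - 474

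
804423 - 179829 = 624594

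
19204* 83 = 1593932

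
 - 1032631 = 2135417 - 3168048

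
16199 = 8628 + 7571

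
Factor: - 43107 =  - 3^1*14369^1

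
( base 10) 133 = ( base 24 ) 5D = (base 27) 4P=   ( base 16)85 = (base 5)1013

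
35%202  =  35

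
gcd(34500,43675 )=25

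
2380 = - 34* ( - 70) 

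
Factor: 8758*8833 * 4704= 2^6*3^1*7^2*11^2*29^1*73^1*151^1 =363898683456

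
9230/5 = 1846= 1846.00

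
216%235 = 216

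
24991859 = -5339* (  -  4681 )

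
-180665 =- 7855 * 23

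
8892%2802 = 486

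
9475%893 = 545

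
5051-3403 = 1648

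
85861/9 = 9540+ 1/9 = 9540.11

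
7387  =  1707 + 5680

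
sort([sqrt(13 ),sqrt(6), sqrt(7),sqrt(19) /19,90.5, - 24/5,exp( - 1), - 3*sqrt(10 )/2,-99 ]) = [ - 99,  -  24/5, - 3*sqrt( 10 ) /2,sqrt (19 ) /19, exp( - 1),sqrt(6),sqrt(7 ), sqrt( 13 ),90.5 ]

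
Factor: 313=313^1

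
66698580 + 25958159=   92656739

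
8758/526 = 16 + 171/263 = 16.65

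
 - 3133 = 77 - 3210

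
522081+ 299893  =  821974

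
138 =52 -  - 86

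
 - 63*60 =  - 3780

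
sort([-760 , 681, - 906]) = [-906,-760,681]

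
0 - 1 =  - 1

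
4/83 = 4/83= 0.05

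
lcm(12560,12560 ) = 12560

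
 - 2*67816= -135632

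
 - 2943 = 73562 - 76505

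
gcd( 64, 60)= 4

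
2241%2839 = 2241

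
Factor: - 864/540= - 8/5 = - 2^3*5^( - 1) 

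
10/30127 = 10/30127 = 0.00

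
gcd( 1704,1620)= 12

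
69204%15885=5664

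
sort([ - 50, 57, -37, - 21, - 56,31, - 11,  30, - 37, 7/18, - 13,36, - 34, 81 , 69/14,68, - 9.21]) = [ - 56, - 50  ,- 37,  -  37,-34, - 21, - 13 , -11, - 9.21,  7/18, 69/14,  30, 31, 36, 57 , 68,81] 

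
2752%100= 52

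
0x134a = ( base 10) 4938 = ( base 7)20253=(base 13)232B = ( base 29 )5P8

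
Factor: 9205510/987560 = 2^( - 2)*7^( - 1)*61^1*3527^( - 1)*15091^1=920551/98756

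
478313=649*737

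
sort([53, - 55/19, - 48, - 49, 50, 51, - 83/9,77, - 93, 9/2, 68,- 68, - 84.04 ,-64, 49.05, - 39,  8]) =[ - 93, - 84.04,-68, - 64, - 49 , - 48, - 39 , - 83/9, - 55/19,  9/2, 8, 49.05,50, 51, 53,68 , 77 ]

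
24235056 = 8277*2928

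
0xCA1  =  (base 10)3233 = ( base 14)126d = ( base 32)351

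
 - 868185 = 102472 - 970657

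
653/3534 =653/3534 = 0.18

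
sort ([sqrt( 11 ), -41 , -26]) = [ - 41 , - 26, sqrt(11 ) ]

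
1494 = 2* 747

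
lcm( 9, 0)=0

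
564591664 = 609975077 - 45383413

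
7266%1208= 18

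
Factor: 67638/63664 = 33819/31832 = 2^( - 3 )*3^1*23^(-1)*173^( - 1)*11273^1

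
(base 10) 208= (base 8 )320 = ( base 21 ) 9J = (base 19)AI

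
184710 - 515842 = - 331132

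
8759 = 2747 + 6012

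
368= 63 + 305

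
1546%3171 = 1546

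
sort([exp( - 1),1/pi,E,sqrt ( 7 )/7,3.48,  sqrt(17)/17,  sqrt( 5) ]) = [ sqrt( 17)/17, 1/pi,exp( - 1),  sqrt( 7 ) /7,sqrt( 5 ),E,3.48 ] 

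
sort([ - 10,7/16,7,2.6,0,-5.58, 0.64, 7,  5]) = [ - 10 , - 5.58,0, 7/16  ,  0.64, 2.6, 5,7,7]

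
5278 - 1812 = 3466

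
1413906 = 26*54381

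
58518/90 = 650 + 1/5 =650.20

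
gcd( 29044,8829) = 1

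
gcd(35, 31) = 1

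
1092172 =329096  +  763076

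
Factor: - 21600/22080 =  - 45/46  =  -2^( - 1)*3^2*5^1*23^( - 1)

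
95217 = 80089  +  15128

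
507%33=12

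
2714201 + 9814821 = 12529022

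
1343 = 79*17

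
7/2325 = 7/2325=0.00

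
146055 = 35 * 4173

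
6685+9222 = 15907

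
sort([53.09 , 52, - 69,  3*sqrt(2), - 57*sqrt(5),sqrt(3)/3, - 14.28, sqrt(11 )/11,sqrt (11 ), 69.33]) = [ - 57*sqrt( 5) , - 69,-14.28,sqrt(  11)/11, sqrt( 3)/3, sqrt( 11) , 3*sqrt(2),52,53.09,69.33 ] 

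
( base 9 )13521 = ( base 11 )6989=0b10001111010100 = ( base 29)aq8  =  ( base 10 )9172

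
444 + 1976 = 2420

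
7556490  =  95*79542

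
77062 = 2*38531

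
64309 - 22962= 41347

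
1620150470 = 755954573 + 864195897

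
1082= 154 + 928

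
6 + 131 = 137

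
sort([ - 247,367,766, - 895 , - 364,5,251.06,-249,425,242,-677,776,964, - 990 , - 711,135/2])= [ - 990,-895,-711, - 677, - 364, - 249,  -  247,  5,135/2, 242, 251.06, 367,425, 766,776,964 ] 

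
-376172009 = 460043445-836215454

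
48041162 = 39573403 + 8467759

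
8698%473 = 184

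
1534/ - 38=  - 767/19=-  40.37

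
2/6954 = 1/3477 = 0.00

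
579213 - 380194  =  199019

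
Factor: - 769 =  - 769^1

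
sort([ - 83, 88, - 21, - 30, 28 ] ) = [ - 83, - 30, - 21, 28,88]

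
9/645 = 3/215= 0.01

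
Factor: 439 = 439^1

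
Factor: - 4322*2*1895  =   - 2^2*5^1*379^1*2161^1 = - 16380380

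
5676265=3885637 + 1790628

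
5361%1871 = 1619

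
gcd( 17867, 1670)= 1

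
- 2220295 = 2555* (- 869)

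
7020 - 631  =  6389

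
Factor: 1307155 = 5^1*261431^1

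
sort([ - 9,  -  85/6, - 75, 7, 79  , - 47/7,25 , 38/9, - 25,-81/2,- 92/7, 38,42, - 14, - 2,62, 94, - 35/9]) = [ - 75, - 81/2,  -  25, - 85/6, - 14, - 92/7, - 9, - 47/7, - 35/9,- 2,38/9,7, 25, 38,42, 62, 79,94]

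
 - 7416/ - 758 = 3708/379 = 9.78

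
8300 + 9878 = 18178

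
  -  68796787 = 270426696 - 339223483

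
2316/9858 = 386/1643=0.23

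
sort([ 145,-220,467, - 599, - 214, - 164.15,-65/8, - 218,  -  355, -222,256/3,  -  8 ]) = [ - 599, - 355 ,-222,- 220,- 218 , - 214, - 164.15, - 65/8, - 8,256/3,  145, 467]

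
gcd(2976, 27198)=6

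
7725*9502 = 73402950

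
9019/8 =1127 + 3/8 = 1127.38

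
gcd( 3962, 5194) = 14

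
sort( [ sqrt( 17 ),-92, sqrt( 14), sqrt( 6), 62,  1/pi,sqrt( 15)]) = [ - 92, 1/pi,sqrt( 6),  sqrt( 14),sqrt( 15 ), sqrt( 17 ),62]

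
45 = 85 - 40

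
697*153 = 106641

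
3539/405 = 8 + 299/405 = 8.74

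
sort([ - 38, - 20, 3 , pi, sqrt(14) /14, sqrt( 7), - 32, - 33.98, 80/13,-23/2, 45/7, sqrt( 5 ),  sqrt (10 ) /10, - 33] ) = [ - 38 , - 33.98, - 33,-32, - 20,- 23/2, sqrt( 14 )/14, sqrt( 10)/10, sqrt ( 5), sqrt( 7 ), 3, pi,80/13, 45/7 ] 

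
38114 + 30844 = 68958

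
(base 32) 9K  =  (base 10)308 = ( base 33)9B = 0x134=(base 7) 620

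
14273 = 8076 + 6197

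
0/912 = 0=   0.00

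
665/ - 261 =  - 3 + 118/261 = - 2.55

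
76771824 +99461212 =176233036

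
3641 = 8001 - 4360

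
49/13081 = 49/13081 = 0.00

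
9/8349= 3/2783 = 0.00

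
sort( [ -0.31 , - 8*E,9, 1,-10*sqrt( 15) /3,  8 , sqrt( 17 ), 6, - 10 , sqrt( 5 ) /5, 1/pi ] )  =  [-8*E,-10*sqrt ( 15 ) /3,-10,-0.31, 1/pi, sqrt(5 )/5,1, sqrt(17 ),6, 8,9 ]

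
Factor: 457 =457^1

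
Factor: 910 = 2^1*5^1*7^1 * 13^1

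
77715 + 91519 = 169234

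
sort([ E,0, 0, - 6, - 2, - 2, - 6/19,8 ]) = [ - 6 , - 2, - 2,  -  6/19,0, 0, E,8]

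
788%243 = 59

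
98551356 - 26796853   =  71754503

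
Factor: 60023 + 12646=3^1 * 24223^1 = 72669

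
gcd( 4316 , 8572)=4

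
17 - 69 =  - 52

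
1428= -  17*(-84)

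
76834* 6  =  461004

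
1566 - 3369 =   -  1803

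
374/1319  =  374/1319 = 0.28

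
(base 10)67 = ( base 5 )232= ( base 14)4B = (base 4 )1003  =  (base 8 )103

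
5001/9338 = 5001/9338 = 0.54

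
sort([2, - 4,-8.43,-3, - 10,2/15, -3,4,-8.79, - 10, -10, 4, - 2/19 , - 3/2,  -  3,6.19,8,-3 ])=[ - 10,-10,-10, -8.79 , - 8.43,-4, - 3,-3, - 3, - 3,  -  3/2, - 2/19,  2/15, 2,4, 4,6.19,8]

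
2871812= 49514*58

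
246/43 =5+31/43 = 5.72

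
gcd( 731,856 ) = 1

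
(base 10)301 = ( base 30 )A1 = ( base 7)610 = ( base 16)12d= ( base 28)AL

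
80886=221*366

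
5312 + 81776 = 87088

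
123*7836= 963828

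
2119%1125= 994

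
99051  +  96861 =195912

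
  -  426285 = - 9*47365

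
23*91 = 2093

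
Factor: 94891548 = 2^2 *3^1*19^1*41^1 * 10151^1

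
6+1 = 7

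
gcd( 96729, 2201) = 1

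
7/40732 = 7/40732 = 0.00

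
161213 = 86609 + 74604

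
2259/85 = 26 + 49/85 = 26.58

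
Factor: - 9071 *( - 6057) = 3^2*47^1*193^1*673^1 = 54943047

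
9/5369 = 9/5369 = 0.00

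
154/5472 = 77/2736=0.03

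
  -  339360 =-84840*4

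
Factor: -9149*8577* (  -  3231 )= 3^4 * 7^1 * 359^1*953^1*1307^1 = 253539713763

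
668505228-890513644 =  -222008416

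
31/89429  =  31/89429 = 0.00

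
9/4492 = 9/4492 = 0.00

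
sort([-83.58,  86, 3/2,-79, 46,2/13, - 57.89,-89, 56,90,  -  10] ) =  [  -  89, - 83.58,  -  79, - 57.89 , - 10,2/13, 3/2, 46,56,  86,90]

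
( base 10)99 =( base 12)83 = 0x63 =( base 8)143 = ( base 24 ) 43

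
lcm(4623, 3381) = 226527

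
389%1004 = 389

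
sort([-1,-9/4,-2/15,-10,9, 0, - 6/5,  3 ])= [-10 ,-9/4, - 6/5,-1, - 2/15, 0, 3, 9 ] 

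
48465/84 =16155/28 = 576.96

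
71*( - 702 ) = -49842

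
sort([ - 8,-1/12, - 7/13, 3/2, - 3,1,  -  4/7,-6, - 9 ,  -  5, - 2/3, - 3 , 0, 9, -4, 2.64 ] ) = [ - 9,- 8, - 6 ,  -  5, - 4,-3, - 3 , - 2/3, - 4/7,  -  7/13,  -  1/12,0 , 1,3/2,2.64,9]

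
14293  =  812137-797844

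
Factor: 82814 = 2^1*47^1*881^1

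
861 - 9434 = -8573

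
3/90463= 3/90463 = 0.00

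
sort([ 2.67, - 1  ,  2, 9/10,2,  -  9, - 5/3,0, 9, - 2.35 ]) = [ - 9,  -  2.35,- 5/3, - 1,  0,9/10, 2,2,2.67, 9]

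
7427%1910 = 1697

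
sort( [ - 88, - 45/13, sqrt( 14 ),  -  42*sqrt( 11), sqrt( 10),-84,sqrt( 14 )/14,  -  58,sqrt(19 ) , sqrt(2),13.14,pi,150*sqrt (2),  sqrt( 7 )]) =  [ - 42  *  sqrt (11), - 88, - 84,-58, -45/13,  sqrt( 14)/14,sqrt(2 ) , sqrt( 7 ),  pi,sqrt( 10),sqrt( 14 ), sqrt(19 ),13.14,150*sqrt(2 ) ] 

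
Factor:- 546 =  - 2^1*3^1*7^1*13^1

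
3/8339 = 3/8339 = 0.00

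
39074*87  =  3399438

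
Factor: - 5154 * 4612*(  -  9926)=235943481648 =2^4 * 3^1*7^1*709^1*859^1 * 1153^1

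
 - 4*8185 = - 32740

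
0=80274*0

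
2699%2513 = 186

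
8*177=1416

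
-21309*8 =-170472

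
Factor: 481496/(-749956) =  - 2^1 * 139^1 * 433^(- 1) = -278/433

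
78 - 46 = 32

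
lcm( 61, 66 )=4026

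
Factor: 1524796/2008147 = 2^2*7^1*13^1*59^1 * 71^1*2008147^( - 1)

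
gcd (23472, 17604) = 5868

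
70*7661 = 536270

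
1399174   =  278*5033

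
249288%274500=249288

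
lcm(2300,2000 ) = 46000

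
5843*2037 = 11902191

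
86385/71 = 86385/71 = 1216.69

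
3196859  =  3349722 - 152863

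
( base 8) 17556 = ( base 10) 8046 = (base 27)b10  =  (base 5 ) 224141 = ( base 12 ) 47a6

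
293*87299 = 25578607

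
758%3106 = 758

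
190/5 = 38  =  38.00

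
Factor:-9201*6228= - 2^2 * 3^3*173^1 * 3067^1  =  - 57303828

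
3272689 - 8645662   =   - 5372973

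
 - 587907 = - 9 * 65323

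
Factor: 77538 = 2^1*3^1*12923^1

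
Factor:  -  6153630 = - 2^1*3^1*5^1*7^1 *29303^1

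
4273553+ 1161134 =5434687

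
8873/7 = 1267 + 4/7 = 1267.57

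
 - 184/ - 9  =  184/9 = 20.44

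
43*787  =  33841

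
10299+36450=46749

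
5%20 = 5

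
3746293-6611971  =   - 2865678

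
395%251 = 144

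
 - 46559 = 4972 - 51531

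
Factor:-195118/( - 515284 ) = 181/478 = 2^( - 1)*181^1*239^(-1 )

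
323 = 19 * 17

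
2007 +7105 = 9112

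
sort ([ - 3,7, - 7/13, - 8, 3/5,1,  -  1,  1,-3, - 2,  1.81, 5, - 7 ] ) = [ - 8, - 7 , - 3, - 3 , - 2, - 1,-7/13,3/5,1,1,1.81,  5, 7 ] 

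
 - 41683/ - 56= 744 + 19/56 = 744.34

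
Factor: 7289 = 37^1*197^1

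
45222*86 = 3889092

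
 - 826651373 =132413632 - 959065005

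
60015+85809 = 145824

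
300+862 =1162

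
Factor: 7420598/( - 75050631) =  - 2^1 * 3^(-4 )* 17^( - 1 )*54503^( - 1)  *  3710299^1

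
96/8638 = 48/4319 = 0.01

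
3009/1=3009= 3009.00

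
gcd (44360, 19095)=5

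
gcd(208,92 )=4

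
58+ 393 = 451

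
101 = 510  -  409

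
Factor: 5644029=3^1*1881343^1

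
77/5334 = 11/762 =0.01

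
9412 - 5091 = 4321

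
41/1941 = 41/1941=0.02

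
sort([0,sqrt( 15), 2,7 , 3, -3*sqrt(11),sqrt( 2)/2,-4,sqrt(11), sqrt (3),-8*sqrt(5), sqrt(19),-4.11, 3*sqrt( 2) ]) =[ -8*sqrt( 5), - 3*sqrt( 11 ), - 4.11,-4, 0, sqrt( 2) /2,sqrt( 3 ), 2, 3,sqrt( 11),sqrt( 15),  3*sqrt( 2),sqrt(19),7] 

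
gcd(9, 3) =3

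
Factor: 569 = 569^1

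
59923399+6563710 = 66487109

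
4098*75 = 307350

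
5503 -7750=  - 2247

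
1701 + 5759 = 7460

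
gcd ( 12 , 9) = 3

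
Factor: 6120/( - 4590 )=- 4/3 = -  2^2*3^( - 1) 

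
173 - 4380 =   -  4207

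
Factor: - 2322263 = - 113^1*20551^1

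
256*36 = 9216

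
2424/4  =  606 = 606.00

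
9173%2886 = 515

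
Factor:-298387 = -229^1*1303^1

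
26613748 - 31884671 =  - 5270923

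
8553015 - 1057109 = 7495906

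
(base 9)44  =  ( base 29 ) 1B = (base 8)50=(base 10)40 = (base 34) 16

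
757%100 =57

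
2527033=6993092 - 4466059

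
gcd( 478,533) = 1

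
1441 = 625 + 816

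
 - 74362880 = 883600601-957963481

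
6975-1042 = 5933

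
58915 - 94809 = - 35894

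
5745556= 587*9788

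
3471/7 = 3471/7 = 495.86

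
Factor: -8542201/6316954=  - 2^ ( - 1)*7^(  -  1)*29^( - 1)*15559^( - 1 )*8542201^1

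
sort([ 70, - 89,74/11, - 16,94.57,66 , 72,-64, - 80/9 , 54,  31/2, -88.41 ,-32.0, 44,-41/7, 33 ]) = [-89, -88.41, - 64, - 32.0,-16, - 80/9, - 41/7, 74/11,31/2 , 33, 44, 54,  66, 70,72,  94.57]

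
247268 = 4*61817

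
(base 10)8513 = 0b10000101000001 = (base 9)12608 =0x2141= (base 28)ao1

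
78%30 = 18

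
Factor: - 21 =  - 3^1*7^1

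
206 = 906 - 700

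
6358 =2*3179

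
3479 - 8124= - 4645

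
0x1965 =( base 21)EFC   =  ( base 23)C6F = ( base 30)76l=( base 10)6501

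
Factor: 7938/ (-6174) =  - 3^2*7^( - 1 ) =- 9/7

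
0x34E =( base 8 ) 1516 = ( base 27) 149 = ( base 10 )846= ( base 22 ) 1GA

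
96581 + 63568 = 160149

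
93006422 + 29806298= 122812720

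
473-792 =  - 319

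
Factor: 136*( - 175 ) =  - 23800 = - 2^3*5^2*7^1*17^1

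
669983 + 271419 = 941402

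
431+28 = 459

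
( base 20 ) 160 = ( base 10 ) 520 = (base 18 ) 1AG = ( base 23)me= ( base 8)1010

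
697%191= 124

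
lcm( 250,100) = 500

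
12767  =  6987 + 5780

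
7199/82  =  87 + 65/82 = 87.79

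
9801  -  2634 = 7167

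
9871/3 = 9871/3=3290.33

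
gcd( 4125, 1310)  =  5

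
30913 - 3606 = 27307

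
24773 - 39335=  - 14562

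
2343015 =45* 52067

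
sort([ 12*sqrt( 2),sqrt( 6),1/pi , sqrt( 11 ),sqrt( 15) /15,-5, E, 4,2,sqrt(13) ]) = [- 5, sqrt(15) /15, 1/pi , 2,sqrt( 6), E,sqrt(11 ), sqrt( 13),4,12*sqrt( 2 )] 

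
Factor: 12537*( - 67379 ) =-844730523= -3^2*7^1*13^1*71^1 * 73^1*199^1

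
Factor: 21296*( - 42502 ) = - 905122592=- 2^5*11^3*79^1*269^1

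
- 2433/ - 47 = 51  +  36/47=51.77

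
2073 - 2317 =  - 244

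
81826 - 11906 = 69920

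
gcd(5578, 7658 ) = 2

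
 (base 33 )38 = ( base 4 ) 1223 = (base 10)107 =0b1101011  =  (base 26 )43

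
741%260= 221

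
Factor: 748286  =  2^1*7^1*11^1*43^1*113^1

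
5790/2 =2895 = 2895.00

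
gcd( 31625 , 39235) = 5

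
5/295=1/59 = 0.02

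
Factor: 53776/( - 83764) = -13444/20941 = - 2^2*43^ ( - 1)*487^(  -  1)*3361^1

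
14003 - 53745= - 39742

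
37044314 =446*83059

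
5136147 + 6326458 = 11462605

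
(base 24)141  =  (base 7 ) 1651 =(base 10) 673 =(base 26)PN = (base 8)1241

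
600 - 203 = 397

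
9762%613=567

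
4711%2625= 2086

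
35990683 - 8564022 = 27426661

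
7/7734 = 7/7734 = 0.00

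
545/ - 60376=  - 1 + 59831/60376= - 0.01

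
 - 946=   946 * (- 1)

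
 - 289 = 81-370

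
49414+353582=402996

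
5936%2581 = 774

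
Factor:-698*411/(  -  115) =2^1*3^1 * 5^( -1 )*23^(-1)*137^1*349^1 = 286878/115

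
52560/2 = 26280 = 26280.00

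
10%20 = 10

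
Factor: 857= 857^1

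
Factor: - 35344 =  - 2^4*47^2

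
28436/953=28436/953 = 29.84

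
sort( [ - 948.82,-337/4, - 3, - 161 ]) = [ - 948.82, - 161, - 337/4, - 3 ] 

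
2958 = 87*34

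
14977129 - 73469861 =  - 58492732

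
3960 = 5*792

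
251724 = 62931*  4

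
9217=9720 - 503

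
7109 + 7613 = 14722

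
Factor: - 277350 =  - 2^1*3^1*5^2 * 43^2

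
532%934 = 532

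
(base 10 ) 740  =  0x2E4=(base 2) 1011100100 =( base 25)14F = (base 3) 1000102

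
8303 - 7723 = 580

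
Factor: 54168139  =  54168139^1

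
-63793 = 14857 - 78650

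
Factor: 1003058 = 2^1 * 7^1 * 71647^1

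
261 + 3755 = 4016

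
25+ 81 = 106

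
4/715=4/715 = 0.01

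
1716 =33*52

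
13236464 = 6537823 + 6698641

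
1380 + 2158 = 3538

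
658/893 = 14/19  =  0.74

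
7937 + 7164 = 15101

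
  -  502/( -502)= 1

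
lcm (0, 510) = 0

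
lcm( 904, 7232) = 7232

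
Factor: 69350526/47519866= 3^3*7^1*271^1*677^1 * 23759933^ (  -  1 ) = 34675263/23759933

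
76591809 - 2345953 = 74245856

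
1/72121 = 1/72121 = 0.00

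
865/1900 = 173/380 = 0.46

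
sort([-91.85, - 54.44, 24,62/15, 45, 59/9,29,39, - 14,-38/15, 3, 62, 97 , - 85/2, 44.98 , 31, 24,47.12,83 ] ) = [-91.85,-54.44,-85/2, - 14, -38/15, 3, 62/15,59/9, 24 , 24,  29,31,39,44.98,45,47.12,62, 83,  97 ] 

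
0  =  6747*0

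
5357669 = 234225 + 5123444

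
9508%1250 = 758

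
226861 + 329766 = 556627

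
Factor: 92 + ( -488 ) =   -  396= - 2^2*3^2*11^1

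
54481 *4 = 217924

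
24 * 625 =15000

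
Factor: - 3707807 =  - 23^1 * 37^1  *  4357^1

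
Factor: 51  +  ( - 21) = 2^1*3^1*5^1 = 30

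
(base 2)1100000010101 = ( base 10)6165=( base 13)2a63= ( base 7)23655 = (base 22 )CG5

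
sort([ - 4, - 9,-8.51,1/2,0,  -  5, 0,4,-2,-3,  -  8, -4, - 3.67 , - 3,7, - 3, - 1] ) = [ - 9 , - 8.51, - 8, - 5, - 4, - 4,-3.67, - 3, - 3, - 3,- 2,-1 , 0,0, 1/2,4, 7 ] 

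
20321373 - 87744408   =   - 67423035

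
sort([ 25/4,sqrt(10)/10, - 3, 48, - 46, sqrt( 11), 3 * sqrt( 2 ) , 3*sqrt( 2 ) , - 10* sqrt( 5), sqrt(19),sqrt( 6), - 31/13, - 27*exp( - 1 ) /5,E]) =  [ - 46,-10*sqrt( 5), - 3 , - 31/13, - 27* exp(- 1 )/5,sqrt(10)/10, sqrt( 6),E, sqrt(11 ),  3 * sqrt(2),3 * sqrt( 2 ), sqrt( 19),25/4,48 ] 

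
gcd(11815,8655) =5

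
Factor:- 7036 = -2^2*1759^1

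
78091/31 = 78091/31 = 2519.06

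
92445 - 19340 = 73105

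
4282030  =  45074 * 95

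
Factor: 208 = 2^4*13^1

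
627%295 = 37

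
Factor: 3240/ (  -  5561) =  - 2^3*3^4*5^1*67^ (-1 )*83^( - 1 )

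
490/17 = 28+14/17 = 28.82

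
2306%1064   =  178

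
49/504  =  7/72 = 0.10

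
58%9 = 4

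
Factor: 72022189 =47^1*  433^1*3539^1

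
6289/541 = 6289/541 = 11.62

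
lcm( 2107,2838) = 139062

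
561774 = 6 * 93629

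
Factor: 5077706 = 2^1 * 317^1*8009^1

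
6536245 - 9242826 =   -  2706581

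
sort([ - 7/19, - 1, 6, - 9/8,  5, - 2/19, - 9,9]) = [- 9 , - 9/8, - 1, - 7/19, - 2/19, 5  ,  6, 9]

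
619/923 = 619/923 = 0.67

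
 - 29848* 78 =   -  2328144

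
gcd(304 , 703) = 19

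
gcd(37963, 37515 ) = 1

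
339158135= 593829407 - 254671272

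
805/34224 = 35/1488 = 0.02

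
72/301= 72/301 = 0.24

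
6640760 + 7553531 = 14194291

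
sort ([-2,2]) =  [ - 2, 2 ] 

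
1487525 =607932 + 879593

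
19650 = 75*262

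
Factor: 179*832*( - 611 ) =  - 2^6*13^2*47^1 * 179^1 = - 90995008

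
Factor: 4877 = 4877^1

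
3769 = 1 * 3769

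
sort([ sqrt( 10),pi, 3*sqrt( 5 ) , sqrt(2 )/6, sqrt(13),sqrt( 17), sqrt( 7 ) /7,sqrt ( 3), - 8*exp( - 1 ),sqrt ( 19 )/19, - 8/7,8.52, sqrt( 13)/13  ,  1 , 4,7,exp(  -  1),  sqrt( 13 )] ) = [ -8*exp( - 1),  -  8/7, sqrt( 19 ) /19,sqrt( 2) /6,sqrt(13)/13, exp (  -  1 ), sqrt( 7)/7, 1,sqrt(3 ),pi,sqrt(10 ), sqrt( 13 ),sqrt( 13),4, sqrt( 17 ),3*sqrt( 5 ), 7,8.52]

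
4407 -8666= - 4259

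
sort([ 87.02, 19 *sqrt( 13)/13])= [ 19*sqrt (13 )/13,87.02]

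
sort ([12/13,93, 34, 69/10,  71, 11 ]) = [12/13,69/10, 11,34, 71, 93]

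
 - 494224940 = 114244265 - 608469205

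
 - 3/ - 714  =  1/238  =  0.00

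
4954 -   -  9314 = 14268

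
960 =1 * 960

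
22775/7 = 22775/7 = 3253.57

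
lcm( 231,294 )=3234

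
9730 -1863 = 7867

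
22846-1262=21584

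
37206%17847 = 1512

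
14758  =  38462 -23704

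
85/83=85/83 = 1.02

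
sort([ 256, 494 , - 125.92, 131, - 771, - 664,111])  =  [ - 771, - 664, - 125.92,111 , 131, 256,494 ] 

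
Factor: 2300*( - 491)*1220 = - 1377746000 = - 2^4*5^3*23^1*61^1*491^1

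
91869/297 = 309 + 32/99 = 309.32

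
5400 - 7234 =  - 1834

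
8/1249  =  8/1249 = 0.01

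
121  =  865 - 744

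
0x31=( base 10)49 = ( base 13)3a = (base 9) 54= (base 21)27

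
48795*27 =1317465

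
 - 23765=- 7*3395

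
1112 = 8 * 139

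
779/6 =779/6  =  129.83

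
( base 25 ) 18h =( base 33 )PH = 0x34a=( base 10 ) 842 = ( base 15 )3B2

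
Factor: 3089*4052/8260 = 3129157/2065 = 5^( - 1)*7^( - 1)*59^( - 1)*1013^1*3089^1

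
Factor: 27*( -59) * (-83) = 3^3*59^1*83^1 = 132219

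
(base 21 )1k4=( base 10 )865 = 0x361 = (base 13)517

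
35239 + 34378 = 69617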